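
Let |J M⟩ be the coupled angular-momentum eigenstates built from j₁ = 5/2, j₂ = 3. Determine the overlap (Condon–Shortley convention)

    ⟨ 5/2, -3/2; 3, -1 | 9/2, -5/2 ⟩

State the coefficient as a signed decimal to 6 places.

−√(10/99) ≈ -0.317821

√[10·1!4!5!/11! · 1!4!2!4!2!7!] = √(92160/11)
  +(−1)^0/∏(0,1,4,2,0,3)! = 1/288  (running 1/288)
  +(−1)^1/∏(1,0,3,1,1,4)! = -1/144  (running -1/288)
⟨..|..⟩ = √(92160/11)·(-1/288) = -0.317821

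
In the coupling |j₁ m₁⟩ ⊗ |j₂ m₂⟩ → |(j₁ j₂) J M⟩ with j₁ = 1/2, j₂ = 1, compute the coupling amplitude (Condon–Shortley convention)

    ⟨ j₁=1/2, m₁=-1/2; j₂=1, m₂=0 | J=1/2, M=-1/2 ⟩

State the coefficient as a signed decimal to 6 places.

-0.577350  (= −√(1/3))

j₁+j₂−J=1  J+j₁−j₂=0  J−j₁+j₂=1  j₁+j₂+J+1=3
(j₁±m₁, j₂±m₂, J±M) = (0,1,1,1,0,1)
P² = 1/3
sum k=1..1:
  [1] −1/1 = -1
S = -1
C² = P²·S² = 1/3 ; C = -0.577350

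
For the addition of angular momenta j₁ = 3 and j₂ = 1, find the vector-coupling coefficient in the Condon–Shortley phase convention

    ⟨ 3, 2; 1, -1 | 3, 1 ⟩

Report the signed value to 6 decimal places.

triangle: 1!·5!·1!/8! = 120/40320
(j±m)!: 5!·1!·0!·2!·4!·2! = 11520
prefactor² = (2J+1)·Δ·N² = 240
  k=0: +1/(0!·1!·1!·0!·4!·1!) = 1/24
Σ = 1/24  ⇒  CG² = 240·1/24² = 5/12
CG = +√(5/12) = +0.645497

+√(5/12) ≈ +0.645497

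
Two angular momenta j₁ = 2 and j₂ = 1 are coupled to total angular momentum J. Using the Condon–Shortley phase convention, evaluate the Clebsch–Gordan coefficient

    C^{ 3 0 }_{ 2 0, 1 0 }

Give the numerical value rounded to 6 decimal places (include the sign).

+0.774597  (= +√(3/5))

j₁+j₂−J=0  J+j₁−j₂=4  J−j₁+j₂=2  j₁+j₂+J+1=7
(j₁±m₁, j₂±m₂, J±M) = (2,2,1,1,3,3)
P² = 48/5
sum k=0..0:
  [0] +1/4 = 1/4
S = 1/4
C² = P²·S² = 3/5 ; C = +0.774597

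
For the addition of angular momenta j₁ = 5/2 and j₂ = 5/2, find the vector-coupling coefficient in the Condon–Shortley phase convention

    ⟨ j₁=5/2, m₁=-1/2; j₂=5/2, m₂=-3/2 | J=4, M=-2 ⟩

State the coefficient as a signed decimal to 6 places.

+0.422577

j₁+j₂−J=1  J+j₁−j₂=4  J−j₁+j₂=4  j₁+j₂+J+1=10
(j₁±m₁, j₂±m₂, J±M) = (2,3,1,4,2,6)
P² = 20736/35
sum k=0..1:
  [0] +1/36 = 1/36
  [1] −1/96 = -1/96
S = 5/288
C² = P²·S² = 5/28 ; C = +0.422577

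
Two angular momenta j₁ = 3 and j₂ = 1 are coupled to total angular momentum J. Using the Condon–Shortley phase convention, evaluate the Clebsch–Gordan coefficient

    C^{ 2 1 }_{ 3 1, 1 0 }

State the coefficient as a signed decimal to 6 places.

j₁+j₂−J=2  J+j₁−j₂=4  J−j₁+j₂=0  j₁+j₂+J+1=7
(j₁±m₁, j₂±m₂, J±M) = (4,2,1,1,3,1)
P² = 96/7
sum k=1..1:
  [1] −1/6 = -1/6
S = -1/6
C² = P²·S² = 8/21 ; C = -0.617213

-0.617213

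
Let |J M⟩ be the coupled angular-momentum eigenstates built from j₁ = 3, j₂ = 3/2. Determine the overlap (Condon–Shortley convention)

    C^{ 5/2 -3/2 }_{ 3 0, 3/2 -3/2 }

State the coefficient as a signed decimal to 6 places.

triangle: 2!*4!*1!/8! = 48/40320
(j±m)!: 3!*3!*0!*3!*1!*4! = 5184
prefactor² = (2J+1)*Δ*N² = 1296/35
  k=0: +1/(0!*2!*3!*0!*1!*1!) = 1/12
Σ = 1/12  ⇒  CG² = 1296/35*1/12² = 9/35
CG = +√(9/35) = +0.507093

+√(9/35) = +0.507093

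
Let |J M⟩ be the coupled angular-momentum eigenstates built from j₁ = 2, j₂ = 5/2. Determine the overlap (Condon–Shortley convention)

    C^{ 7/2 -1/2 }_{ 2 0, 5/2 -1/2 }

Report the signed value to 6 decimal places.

triangle: 1!*3!*4!/9! = 144/362880
(j±m)!: 2!*2!*2!*3!*3!*4! = 6912
prefactor² = (2J+1)*Δ*N² = 768/35
  k=0: +1/(0!*1!*2!*2!*1!*2!) = 1/8
  k=1: −1/(1!*0!*1!*1!*2!*3!) = -1/12
Σ = 1/24  ⇒  CG² = 768/35*1/24² = 4/105
CG = +√(4/105) = +0.195180

+√(4/105) ≈ +0.195180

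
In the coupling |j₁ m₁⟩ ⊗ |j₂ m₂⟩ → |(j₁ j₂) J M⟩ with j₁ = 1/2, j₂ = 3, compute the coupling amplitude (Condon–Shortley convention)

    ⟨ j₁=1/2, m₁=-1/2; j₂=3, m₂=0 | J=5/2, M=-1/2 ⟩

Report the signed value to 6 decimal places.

√[6·1!0!5!/7! · 0!1!3!3!2!3!] = √(432/7)
  +(−1)^1/∏(1,0,0,2,0,3)! = -1/12  (running -1/12)
⟨..|..⟩ = √(432/7)·(-1/12) = -0.654654

-0.654654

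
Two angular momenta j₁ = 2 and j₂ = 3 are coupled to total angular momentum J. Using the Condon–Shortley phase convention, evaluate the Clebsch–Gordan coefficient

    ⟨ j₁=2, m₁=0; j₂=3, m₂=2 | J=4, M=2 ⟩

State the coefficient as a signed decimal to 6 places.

-0.585540

triangle: 1!·3!·5!/10! = 720/3628800
(j±m)!: 2!·2!·5!·1!·6!·2! = 691200
prefactor² = (2J+1)·Δ·N² = 8640/7
  k=0: +1/(0!·1!·2!·5!·1!·0!) = 1/240
  k=1: −1/(1!·0!·1!·4!·2!·1!) = -1/48
Σ = -1/60  ⇒  CG² = 8640/7·(-1/60)² = 12/35
CG = −√(12/35) = -0.585540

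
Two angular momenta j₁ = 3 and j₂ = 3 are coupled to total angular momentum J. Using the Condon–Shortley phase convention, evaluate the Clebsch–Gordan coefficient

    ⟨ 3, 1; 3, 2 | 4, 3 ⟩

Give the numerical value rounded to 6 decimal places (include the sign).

-0.301511  (= −√(1/11))

√[9·2!4!4!/11! · 4!2!5!1!7!1!] = √(82944/11)
  +(−1)^1/∏(1,1,1,4,3,0)! = -1/144  (running -1/144)
  +(−1)^2/∏(2,0,0,3,4,1)! = 1/288  (running -1/288)
⟨..|..⟩ = √(82944/11)·(-1/288) = -0.301511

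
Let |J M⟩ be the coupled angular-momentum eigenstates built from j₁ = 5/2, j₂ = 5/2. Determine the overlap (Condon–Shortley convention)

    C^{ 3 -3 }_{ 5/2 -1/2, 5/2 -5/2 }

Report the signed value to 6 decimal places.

√[7·2!3!3!/9! · 2!3!0!5!0!6!] = √(1440)
  +(−1)^0/∏(0,2,3,0,0,3)! = 1/72  (running 1/72)
⟨..|..⟩ = √(1440)·(1/72) = +0.527046

+0.527046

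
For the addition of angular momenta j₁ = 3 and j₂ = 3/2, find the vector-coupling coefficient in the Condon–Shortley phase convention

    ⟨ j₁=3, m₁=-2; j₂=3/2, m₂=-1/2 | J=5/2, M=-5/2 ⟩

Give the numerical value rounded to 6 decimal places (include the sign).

−√(5/14) = -0.597614

triangle: 2!*4!*1!/8! = 48/40320
(j±m)!: 1!*5!*1!*2!*0!*5! = 28800
prefactor² = (2J+1)*Δ*N² = 1440/7
  k=1: −1/(1!*1!*4!*0!*0!*1!) = -1/24
Σ = -1/24  ⇒  CG² = 1440/7*(-1/24)² = 5/14
CG = −√(5/14) = -0.597614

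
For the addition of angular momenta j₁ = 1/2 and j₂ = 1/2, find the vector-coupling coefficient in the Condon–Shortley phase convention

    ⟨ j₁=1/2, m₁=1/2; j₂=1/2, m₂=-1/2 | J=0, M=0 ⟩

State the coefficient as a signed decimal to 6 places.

+√(1/2) ≈ +0.707107

√[1·1!0!0!/2! · 1!0!0!1!0!0!] = √(1/2)
  +(−1)^0/∏(0,1,0,0,0,0)! = 1  (running 1)
⟨..|..⟩ = √(1/2)·(1) = +0.707107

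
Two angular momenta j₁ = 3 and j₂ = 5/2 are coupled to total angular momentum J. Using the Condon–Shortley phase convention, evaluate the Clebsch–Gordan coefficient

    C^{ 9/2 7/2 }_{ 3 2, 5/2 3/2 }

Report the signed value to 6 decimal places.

j₁+j₂−J=1  J+j₁−j₂=5  J−j₁+j₂=4  j₁+j₂+J+1=11
(j₁±m₁, j₂±m₂, J±M) = (5,1,4,1,8,1)
P² = 921600/11
sum k=0..1:
  [0] +1/576 = 1/576
  [1] −1/720 = -1/720
S = 1/2880
C² = P²·S² = 1/99 ; C = +0.100504

+√(1/99) ≈ +0.100504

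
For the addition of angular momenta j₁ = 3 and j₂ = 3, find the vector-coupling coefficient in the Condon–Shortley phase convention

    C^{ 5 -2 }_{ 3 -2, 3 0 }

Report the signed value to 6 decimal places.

-0.577350

√[11·1!5!5!/12! · 1!5!3!3!3!7!] = √(43200)
  +(−1)^0/∏(0,1,5,3,0,2)! = 1/1440  (running 1/1440)
  +(−1)^1/∏(1,0,4,2,1,3)! = -1/288  (running -1/360)
⟨..|..⟩ = √(43200)·(-1/360) = -0.577350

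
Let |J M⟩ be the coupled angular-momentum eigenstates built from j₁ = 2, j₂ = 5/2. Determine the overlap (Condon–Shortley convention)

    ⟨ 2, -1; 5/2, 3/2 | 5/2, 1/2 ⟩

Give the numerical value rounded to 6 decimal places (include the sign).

+0.414039

j₁+j₂−J=2  J+j₁−j₂=2  J−j₁+j₂=3  j₁+j₂+J+1=8
(j₁±m₁, j₂±m₂, J±M) = (1,3,4,1,3,2)
P² = 216/35
sum k=1..2:
  [1] −1/12 = -1/12
  [2] +1/4 = 1/4
S = 1/6
C² = P²·S² = 6/35 ; C = +0.414039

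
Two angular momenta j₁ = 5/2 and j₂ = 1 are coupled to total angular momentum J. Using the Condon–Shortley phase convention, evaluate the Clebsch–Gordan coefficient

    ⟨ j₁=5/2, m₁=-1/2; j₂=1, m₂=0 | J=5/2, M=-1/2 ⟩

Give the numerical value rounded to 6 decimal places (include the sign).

j₁+j₂−J=1  J+j₁−j₂=4  J−j₁+j₂=1  j₁+j₂+J+1=7
(j₁±m₁, j₂±m₂, J±M) = (2,3,1,1,2,3)
P² = 144/35
sum k=0..1:
  [0] +1/6 = 1/6
  [1] −1/4 = -1/4
S = -1/12
C² = P²·S² = 1/35 ; C = -0.169031

−√(1/35) = -0.169031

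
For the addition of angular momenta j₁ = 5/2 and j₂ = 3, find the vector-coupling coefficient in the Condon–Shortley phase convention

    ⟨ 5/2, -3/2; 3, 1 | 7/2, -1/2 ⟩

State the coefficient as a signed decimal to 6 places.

j₁+j₂−J=2  J+j₁−j₂=3  J−j₁+j₂=4  j₁+j₂+J+1=10
(j₁±m₁, j₂±m₂, J±M) = (1,4,4,2,3,4)
P² = 18432/175
sum k=1..2:
  [1] −1/36 = -1/36
  [2] +1/16 = 1/16
S = 5/144
C² = P²·S² = 8/63 ; C = +0.356348

+√(8/63) = +0.356348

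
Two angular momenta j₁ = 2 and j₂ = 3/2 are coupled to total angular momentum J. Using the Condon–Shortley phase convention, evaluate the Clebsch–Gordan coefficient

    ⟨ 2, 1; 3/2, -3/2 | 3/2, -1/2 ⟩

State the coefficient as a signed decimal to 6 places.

+0.632456  (= +√(2/5))

j₁+j₂−J=2  J+j₁−j₂=2  J−j₁+j₂=1  j₁+j₂+J+1=6
(j₁±m₁, j₂±m₂, J±M) = (3,1,0,3,1,2)
P² = 8/5
sum k=0..0:
  [0] +1/2 = 1/2
S = 1/2
C² = P²·S² = 2/5 ; C = +0.632456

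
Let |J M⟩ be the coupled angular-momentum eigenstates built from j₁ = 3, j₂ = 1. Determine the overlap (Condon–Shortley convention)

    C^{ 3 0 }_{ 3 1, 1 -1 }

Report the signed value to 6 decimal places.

√[7·1!5!1!/8! · 4!2!0!2!3!3!] = √(72)
  +(−1)^0/∏(0,1,2,0,3,1)! = 1/12  (running 1/12)
⟨..|..⟩ = √(72)·(1/12) = +0.707107

+√(1/2) ≈ +0.707107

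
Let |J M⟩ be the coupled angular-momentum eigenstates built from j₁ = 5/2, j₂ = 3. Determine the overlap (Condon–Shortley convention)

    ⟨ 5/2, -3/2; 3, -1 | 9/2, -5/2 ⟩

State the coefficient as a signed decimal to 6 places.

√[10·1!4!5!/11! · 1!4!2!4!2!7!] = √(92160/11)
  +(−1)^0/∏(0,1,4,2,0,3)! = 1/288  (running 1/288)
  +(−1)^1/∏(1,0,3,1,1,4)! = -1/144  (running -1/288)
⟨..|..⟩ = √(92160/11)·(-1/288) = -0.317821

-0.317821  (= −√(10/99))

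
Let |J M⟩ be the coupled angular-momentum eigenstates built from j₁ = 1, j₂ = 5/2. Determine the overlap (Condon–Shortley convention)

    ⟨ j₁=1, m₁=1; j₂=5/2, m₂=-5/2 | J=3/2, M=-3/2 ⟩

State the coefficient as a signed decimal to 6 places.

j₁+j₂−J=2  J+j₁−j₂=0  J−j₁+j₂=3  j₁+j₂+J+1=6
(j₁±m₁, j₂±m₂, J±M) = (2,0,0,5,0,3)
P² = 96
sum k=0..0:
  [0] +1/12 = 1/12
S = 1/12
C² = P²·S² = 2/3 ; C = +0.816497

+0.816497  (= +√(2/3))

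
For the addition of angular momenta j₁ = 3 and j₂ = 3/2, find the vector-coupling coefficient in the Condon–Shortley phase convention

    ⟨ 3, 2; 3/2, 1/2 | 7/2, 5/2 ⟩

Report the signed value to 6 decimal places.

+0.377964  (= +√(1/7))

√[8·1!5!2!/9! · 5!1!2!1!6!1!] = √(6400/7)
  +(−1)^0/∏(0,1,1,2,4,0)! = 1/48  (running 1/48)
  +(−1)^1/∏(1,0,0,1,5,1)! = -1/120  (running 1/80)
⟨..|..⟩ = √(6400/7)·(1/80) = +0.377964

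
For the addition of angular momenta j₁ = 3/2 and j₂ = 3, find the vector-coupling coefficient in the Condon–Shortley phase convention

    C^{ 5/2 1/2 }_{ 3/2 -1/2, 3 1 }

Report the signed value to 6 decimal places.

triangle: 2!*1!*4!/8! = 48/40320
(j±m)!: 1!*2!*4!*2!*3!*2! = 1152
prefactor² = (2J+1)*Δ*N² = 288/35
  k=1: −1/(1!*1!*1!*3!*0!*1!) = -1/6
  k=2: +1/(2!*0!*0!*2!*1!*2!) = 1/8
Σ = -1/24  ⇒  CG² = 288/35*(-1/24)² = 1/70
CG = −√(1/70) = -0.119523

−√(1/70) ≈ -0.119523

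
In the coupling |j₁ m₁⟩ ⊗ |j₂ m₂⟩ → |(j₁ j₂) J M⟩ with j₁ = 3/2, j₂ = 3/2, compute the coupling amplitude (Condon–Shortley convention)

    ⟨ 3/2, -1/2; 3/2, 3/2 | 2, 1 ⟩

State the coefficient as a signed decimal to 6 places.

j₁+j₂−J=1  J+j₁−j₂=2  J−j₁+j₂=2  j₁+j₂+J+1=6
(j₁±m₁, j₂±m₂, J±M) = (1,2,3,0,3,1)
P² = 2
sum k=1..1:
  [1] −1/2 = -1/2
S = -1/2
C² = P²·S² = 1/2 ; C = -0.707107

-0.707107  (= −√(1/2))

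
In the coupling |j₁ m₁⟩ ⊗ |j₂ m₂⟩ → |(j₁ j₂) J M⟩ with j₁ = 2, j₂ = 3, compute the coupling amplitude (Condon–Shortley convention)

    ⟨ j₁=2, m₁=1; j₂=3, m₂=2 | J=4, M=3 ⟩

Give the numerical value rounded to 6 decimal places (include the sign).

√[9·1!3!5!/10! · 3!1!5!1!7!1!] = √(6480)
  +(−1)^0/∏(0,1,1,5,2,0)! = 1/240  (running 1/240)
  +(−1)^1/∏(1,0,0,4,3,1)! = -1/144  (running -1/360)
⟨..|..⟩ = √(6480)·(-1/360) = -0.223607

−√(1/20) ≈ -0.223607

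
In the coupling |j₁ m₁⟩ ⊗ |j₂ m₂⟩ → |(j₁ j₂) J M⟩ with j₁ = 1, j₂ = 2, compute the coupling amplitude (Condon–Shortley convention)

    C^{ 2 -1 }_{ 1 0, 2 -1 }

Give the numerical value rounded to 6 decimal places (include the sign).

+√(1/6) ≈ +0.408248

triangle: 1!×1!×3!/6! = 6/720
(j±m)!: 1!×1!×1!×3!×1!×3! = 36
prefactor² = (2J+1)×Δ×N² = 3/2
  k=0: +1/(0!×1!×1!×1!×0!×2!) = 1/2
  k=1: −1/(1!×0!×0!×0!×1!×3!) = -1/6
Σ = 1/3  ⇒  CG² = 3/2×1/3² = 1/6
CG = +√(1/6) = +0.408248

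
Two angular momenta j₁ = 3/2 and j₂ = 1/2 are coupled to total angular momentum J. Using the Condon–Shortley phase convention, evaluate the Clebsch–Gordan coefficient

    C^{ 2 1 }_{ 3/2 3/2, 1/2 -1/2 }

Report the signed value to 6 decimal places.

+0.500000  (= +√(1/4))

√[5·0!3!1!/5! · 3!0!0!1!3!1!] = √(9)
  +(−1)^0/∏(0,0,0,0,3,1)! = 1/6  (running 1/6)
⟨..|..⟩ = √(9)·(1/6) = +0.500000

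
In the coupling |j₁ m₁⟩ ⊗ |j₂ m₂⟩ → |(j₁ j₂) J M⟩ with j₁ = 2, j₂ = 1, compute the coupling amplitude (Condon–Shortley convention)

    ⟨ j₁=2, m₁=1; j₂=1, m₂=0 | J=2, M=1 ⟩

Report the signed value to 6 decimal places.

√[5·1!3!1!/6! · 3!1!1!1!3!1!] = √(3/2)
  +(−1)^0/∏(0,1,1,1,2,0)! = 1/2  (running 1/2)
  +(−1)^1/∏(1,0,0,0,3,1)! = -1/6  (running 1/3)
⟨..|..⟩ = √(3/2)·(1/3) = +0.408248

+0.408248  (= +√(1/6))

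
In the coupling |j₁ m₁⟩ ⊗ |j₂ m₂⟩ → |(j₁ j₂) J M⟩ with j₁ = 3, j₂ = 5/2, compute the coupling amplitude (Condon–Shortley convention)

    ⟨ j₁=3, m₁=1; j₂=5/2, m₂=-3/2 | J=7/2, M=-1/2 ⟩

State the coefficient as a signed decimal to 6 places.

+0.356348

√[8·2!4!3!/10! · 4!2!1!4!3!4!] = √(18432/175)
  +(−1)^0/∏(0,2,2,1,2,2)! = 1/16  (running 1/16)
  +(−1)^1/∏(1,1,1,0,3,3)! = -1/36  (running 5/144)
⟨..|..⟩ = √(18432/175)·(5/144) = +0.356348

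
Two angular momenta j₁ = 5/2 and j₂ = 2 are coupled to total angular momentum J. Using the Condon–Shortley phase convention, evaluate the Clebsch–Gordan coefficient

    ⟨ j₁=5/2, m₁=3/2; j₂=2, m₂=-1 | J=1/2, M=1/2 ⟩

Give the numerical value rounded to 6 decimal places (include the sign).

j₁+j₂−J=4  J+j₁−j₂=1  J−j₁+j₂=0  j₁+j₂+J+1=6
(j₁±m₁, j₂±m₂, J±M) = (4,1,1,3,1,0)
P² = 48/5
sum k=1..1:
  [1] −1/6 = -1/6
S = -1/6
C² = P²·S² = 4/15 ; C = -0.516398

-0.516398  (= −√(4/15))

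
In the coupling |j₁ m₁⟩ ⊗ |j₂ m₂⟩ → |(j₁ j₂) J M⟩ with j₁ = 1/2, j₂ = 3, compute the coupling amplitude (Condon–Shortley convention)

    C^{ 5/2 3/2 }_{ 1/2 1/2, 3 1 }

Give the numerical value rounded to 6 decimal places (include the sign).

+0.534522

triangle: 1!×0!×5!/7! = 120/5040
(j±m)!: 1!×0!×4!×2!×4!×1! = 1152
prefactor² = (2J+1)×Δ×N² = 1152/7
  k=0: +1/(0!×1!×0!×4!×0!×1!) = 1/24
Σ = 1/24  ⇒  CG² = 1152/7×1/24² = 2/7
CG = +√(2/7) = +0.534522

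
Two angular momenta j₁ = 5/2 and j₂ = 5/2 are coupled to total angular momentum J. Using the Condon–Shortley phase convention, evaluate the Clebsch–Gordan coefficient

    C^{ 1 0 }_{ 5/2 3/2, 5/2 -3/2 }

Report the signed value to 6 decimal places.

triangle: 4!·1!·1!/7! = 24/5040
(j±m)!: 4!·1!·1!·4!·1!·1! = 576
prefactor² = (2J+1)·Δ·N² = 288/35
  k=0: +1/(0!·4!·1!·1!·0!·0!) = 1/24
  k=1: −1/(1!·3!·0!·0!·1!·1!) = -1/6
Σ = -1/8  ⇒  CG² = 288/35·(-1/8)² = 9/70
CG = −√(9/70) = -0.358569

-0.358569  (= −√(9/70))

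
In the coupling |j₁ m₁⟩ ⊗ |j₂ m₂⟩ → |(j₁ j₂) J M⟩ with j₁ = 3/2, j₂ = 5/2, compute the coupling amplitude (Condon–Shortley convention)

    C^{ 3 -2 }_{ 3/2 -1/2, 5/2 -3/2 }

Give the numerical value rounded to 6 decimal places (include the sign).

+0.288675  (= +√(1/12))

√[7·1!2!4!/8! · 1!2!1!4!1!5!] = √(48)
  +(−1)^0/∏(0,1,2,1,0,3)! = 1/12  (running 1/12)
  +(−1)^1/∏(1,0,1,0,1,4)! = -1/24  (running 1/24)
⟨..|..⟩ = √(48)·(1/24) = +0.288675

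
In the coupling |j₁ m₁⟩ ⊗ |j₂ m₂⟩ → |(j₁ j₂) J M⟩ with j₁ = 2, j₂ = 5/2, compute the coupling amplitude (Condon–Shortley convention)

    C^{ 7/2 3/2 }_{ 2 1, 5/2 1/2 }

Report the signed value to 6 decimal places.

√[8·1!3!4!/9! · 3!1!3!2!5!2!] = √(384/7)
  +(−1)^0/∏(0,1,1,3,2,1)! = 1/12  (running 1/12)
  +(−1)^1/∏(1,0,0,2,3,2)! = -1/24  (running 1/24)
⟨..|..⟩ = √(384/7)·(1/24) = +0.308607

+0.308607  (= +√(2/21))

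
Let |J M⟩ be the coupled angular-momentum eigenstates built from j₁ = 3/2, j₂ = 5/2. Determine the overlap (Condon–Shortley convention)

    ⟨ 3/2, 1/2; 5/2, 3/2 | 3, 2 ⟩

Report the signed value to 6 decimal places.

−√(1/12) ≈ -0.288675

j₁+j₂−J=1  J+j₁−j₂=2  J−j₁+j₂=4  j₁+j₂+J+1=8
(j₁±m₁, j₂±m₂, J±M) = (2,1,4,1,5,1)
P² = 48
sum k=0..1:
  [0] +1/24 = 1/24
  [1] −1/12 = -1/12
S = -1/24
C² = P²·S² = 1/12 ; C = -0.288675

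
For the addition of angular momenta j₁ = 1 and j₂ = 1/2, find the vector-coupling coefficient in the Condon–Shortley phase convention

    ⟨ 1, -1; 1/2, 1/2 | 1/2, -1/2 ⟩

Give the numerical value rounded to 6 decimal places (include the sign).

j₁+j₂−J=1  J+j₁−j₂=1  J−j₁+j₂=0  j₁+j₂+J+1=3
(j₁±m₁, j₂±m₂, J±M) = (0,2,1,0,0,1)
P² = 2/3
sum k=1..1:
  [1] −1/1 = -1
S = -1
C² = P²·S² = 2/3 ; C = -0.816497

−√(2/3) ≈ -0.816497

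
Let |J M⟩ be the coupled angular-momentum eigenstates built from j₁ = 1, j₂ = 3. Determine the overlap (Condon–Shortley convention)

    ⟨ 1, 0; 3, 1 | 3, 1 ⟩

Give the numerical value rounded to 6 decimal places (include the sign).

triangle: 1!×1!×5!/8! = 120/40320
(j±m)!: 1!×1!×4!×2!×4!×2! = 2304
prefactor² = (2J+1)×Δ×N² = 48
  k=0: +1/(0!×1!×1!×4!×0!×1!) = 1/24
  k=1: −1/(1!×0!×0!×3!×1!×2!) = -1/12
Σ = -1/24  ⇒  CG² = 48×(-1/24)² = 1/12
CG = −√(1/12) = -0.288675

−√(1/12) = -0.288675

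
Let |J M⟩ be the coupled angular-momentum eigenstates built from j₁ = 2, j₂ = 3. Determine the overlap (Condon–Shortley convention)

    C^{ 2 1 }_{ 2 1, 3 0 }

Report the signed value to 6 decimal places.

triangle: 3!*1!*3!/8! = 36/40320
(j±m)!: 3!*1!*3!*3!*3!*1! = 1296
prefactor² = (2J+1)*Δ*N² = 81/14
  k=0: +1/(0!*3!*1!*3!*0!*0!) = 1/36
  k=1: −1/(1!*2!*0!*2!*1!*1!) = -1/4
Σ = -2/9  ⇒  CG² = 81/14*(-2/9)² = 2/7
CG = −√(2/7) = -0.534522

-0.534522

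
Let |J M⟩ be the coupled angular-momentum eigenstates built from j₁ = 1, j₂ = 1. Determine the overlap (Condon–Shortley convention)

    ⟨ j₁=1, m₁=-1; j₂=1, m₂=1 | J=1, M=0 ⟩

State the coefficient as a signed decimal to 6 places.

j₁+j₂−J=1  J+j₁−j₂=1  J−j₁+j₂=1  j₁+j₂+J+1=4
(j₁±m₁, j₂±m₂, J±M) = (0,2,2,0,1,1)
P² = 1/2
sum k=1..1:
  [1] −1/1 = -1
S = -1
C² = P²·S² = 1/2 ; C = -0.707107

-0.707107  (= −√(1/2))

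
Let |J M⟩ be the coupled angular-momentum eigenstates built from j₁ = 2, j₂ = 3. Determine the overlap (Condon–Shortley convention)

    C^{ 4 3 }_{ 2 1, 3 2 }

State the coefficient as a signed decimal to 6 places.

-0.223607  (= −√(1/20))

j₁+j₂−J=1  J+j₁−j₂=3  J−j₁+j₂=5  j₁+j₂+J+1=10
(j₁±m₁, j₂±m₂, J±M) = (3,1,5,1,7,1)
P² = 6480
sum k=0..1:
  [0] +1/240 = 1/240
  [1] −1/144 = -1/144
S = -1/360
C² = P²·S² = 1/20 ; C = -0.223607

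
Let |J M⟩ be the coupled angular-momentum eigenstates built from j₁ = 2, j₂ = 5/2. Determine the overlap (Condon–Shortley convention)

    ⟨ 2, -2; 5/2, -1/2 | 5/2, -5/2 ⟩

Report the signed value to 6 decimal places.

j₁+j₂−J=2  J+j₁−j₂=2  J−j₁+j₂=3  j₁+j₂+J+1=8
(j₁±m₁, j₂±m₂, J±M) = (0,4,2,3,0,5)
P² = 864/7
sum k=2..2:
  [2] +1/24 = 1/24
S = 1/24
C² = P²·S² = 3/14 ; C = +0.462910

+√(3/14) ≈ +0.462910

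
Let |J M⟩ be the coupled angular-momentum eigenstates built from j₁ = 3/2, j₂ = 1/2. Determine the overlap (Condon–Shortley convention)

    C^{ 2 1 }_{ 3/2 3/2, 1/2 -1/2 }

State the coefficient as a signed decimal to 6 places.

j₁+j₂−J=0  J+j₁−j₂=3  J−j₁+j₂=1  j₁+j₂+J+1=5
(j₁±m₁, j₂±m₂, J±M) = (3,0,0,1,3,1)
P² = 9
sum k=0..0:
  [0] +1/6 = 1/6
S = 1/6
C² = P²·S² = 1/4 ; C = +0.500000

+√(1/4) = +0.500000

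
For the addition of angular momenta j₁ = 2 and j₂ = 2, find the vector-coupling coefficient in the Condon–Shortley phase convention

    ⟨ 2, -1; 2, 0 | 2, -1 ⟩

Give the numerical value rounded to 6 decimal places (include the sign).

-0.267261

triangle: 2!·2!·2!/7! = 8/5040
(j±m)!: 1!·3!·2!·2!·1!·3! = 144
prefactor² = (2J+1)·Δ·N² = 8/7
  k=1: −1/(1!·1!·2!·1!·0!·1!) = -1/2
  k=2: +1/(2!·0!·1!·0!·1!·2!) = 1/4
Σ = -1/4  ⇒  CG² = 8/7·(-1/4)² = 1/14
CG = −√(1/14) = -0.267261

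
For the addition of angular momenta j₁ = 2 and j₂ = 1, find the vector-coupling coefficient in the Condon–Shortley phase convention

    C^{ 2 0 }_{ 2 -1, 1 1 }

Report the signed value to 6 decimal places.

√[5·1!3!1!/6! · 1!3!2!0!2!2!] = √(2)
  +(−1)^1/∏(1,0,2,1,1,0)! = -1/2  (running -1/2)
⟨..|..⟩ = √(2)·(-1/2) = -0.707107

−√(1/2) = -0.707107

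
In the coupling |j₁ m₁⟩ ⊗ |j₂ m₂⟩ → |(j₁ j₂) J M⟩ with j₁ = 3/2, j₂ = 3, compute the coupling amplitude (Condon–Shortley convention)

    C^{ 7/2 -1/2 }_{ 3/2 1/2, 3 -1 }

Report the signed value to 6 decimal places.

+√(2/7) = +0.534522

triangle: 1!*2!*5!/9! = 240/362880
(j±m)!: 2!*1!*2!*4!*3!*4! = 13824
prefactor² = (2J+1)*Δ*N² = 512/7
  k=0: +1/(0!*1!*1!*2!*1!*3!) = 1/12
  k=1: −1/(1!*0!*0!*1!*2!*4!) = -1/48
Σ = 1/16  ⇒  CG² = 512/7*1/16² = 2/7
CG = +√(2/7) = +0.534522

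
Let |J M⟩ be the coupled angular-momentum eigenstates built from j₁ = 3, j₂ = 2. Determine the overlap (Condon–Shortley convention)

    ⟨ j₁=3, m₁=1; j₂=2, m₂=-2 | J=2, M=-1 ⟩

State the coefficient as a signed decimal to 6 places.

√[5·3!3!1!/8! · 4!2!0!4!1!3!] = √(216/7)
  +(−1)^0/∏(0,3,2,0,1,1)! = 1/12  (running 1/12)
⟨..|..⟩ = √(216/7)·(1/12) = +0.462910

+0.462910  (= +√(3/14))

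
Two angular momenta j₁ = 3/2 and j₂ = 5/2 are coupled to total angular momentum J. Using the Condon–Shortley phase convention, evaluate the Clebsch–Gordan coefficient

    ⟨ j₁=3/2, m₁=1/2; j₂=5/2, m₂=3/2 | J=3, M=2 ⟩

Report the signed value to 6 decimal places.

-0.288675

√[7·1!2!4!/8! · 2!1!4!1!5!1!] = √(48)
  +(−1)^0/∏(0,1,1,4,1,0)! = 1/24  (running 1/24)
  +(−1)^1/∏(1,0,0,3,2,1)! = -1/12  (running -1/24)
⟨..|..⟩ = √(48)·(-1/24) = -0.288675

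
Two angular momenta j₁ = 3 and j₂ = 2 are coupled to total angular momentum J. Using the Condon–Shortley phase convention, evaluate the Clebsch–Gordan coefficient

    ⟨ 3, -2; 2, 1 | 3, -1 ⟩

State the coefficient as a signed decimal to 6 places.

√[7·2!4!2!/9! · 1!5!3!1!2!4!] = √(64)
  +(−1)^1/∏(1,1,4,2,0,0)! = -1/48  (running -1/48)
  +(−1)^2/∏(2,0,3,1,1,1)! = 1/12  (running 1/16)
⟨..|..⟩ = √(64)·(1/16) = +0.500000

+√(1/4) ≈ +0.500000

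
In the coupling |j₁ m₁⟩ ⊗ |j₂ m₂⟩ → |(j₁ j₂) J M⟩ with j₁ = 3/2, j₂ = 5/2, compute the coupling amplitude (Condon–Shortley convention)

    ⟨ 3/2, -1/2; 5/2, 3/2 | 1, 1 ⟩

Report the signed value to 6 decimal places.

√[3·3!0!2!/6! · 1!2!4!1!2!0!] = √(24/5)
  +(−1)^2/∏(2,1,0,2,0,0)! = 1/4  (running 1/4)
⟨..|..⟩ = √(24/5)·(1/4) = +0.547723

+√(3/10) ≈ +0.547723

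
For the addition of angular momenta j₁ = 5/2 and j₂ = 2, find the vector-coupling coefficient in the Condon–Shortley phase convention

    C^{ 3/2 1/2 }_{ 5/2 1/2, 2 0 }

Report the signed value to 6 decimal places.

−√(2/35) ≈ -0.239046

j₁+j₂−J=3  J+j₁−j₂=2  J−j₁+j₂=1  j₁+j₂+J+1=7
(j₁±m₁, j₂±m₂, J±M) = (3,2,2,2,2,1)
P² = 32/35
sum k=1..2:
  [1] −1/2 = -1/2
  [2] +1/4 = 1/4
S = -1/4
C² = P²·S² = 2/35 ; C = -0.239046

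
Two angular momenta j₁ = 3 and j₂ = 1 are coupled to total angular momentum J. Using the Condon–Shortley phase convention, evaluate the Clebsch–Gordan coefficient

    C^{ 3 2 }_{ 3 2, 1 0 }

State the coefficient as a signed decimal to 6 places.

+√(1/3) = +0.577350

j₁+j₂−J=1  J+j₁−j₂=5  J−j₁+j₂=1  j₁+j₂+J+1=8
(j₁±m₁, j₂±m₂, J±M) = (5,1,1,1,5,1)
P² = 300
sum k=0..1:
  [0] +1/24 = 1/24
  [1] −1/120 = -1/120
S = 1/30
C² = P²·S² = 1/3 ; C = +0.577350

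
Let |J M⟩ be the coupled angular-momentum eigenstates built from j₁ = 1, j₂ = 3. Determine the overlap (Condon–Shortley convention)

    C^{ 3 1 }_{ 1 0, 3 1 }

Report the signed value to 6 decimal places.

−√(1/12) = -0.288675

√[7·1!1!5!/8! · 1!1!4!2!4!2!] = √(48)
  +(−1)^0/∏(0,1,1,4,0,1)! = 1/24  (running 1/24)
  +(−1)^1/∏(1,0,0,3,1,2)! = -1/12  (running -1/24)
⟨..|..⟩ = √(48)·(-1/24) = -0.288675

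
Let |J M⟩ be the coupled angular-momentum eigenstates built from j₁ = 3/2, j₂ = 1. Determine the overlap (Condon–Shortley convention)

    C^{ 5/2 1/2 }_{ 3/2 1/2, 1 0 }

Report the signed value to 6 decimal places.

√[6·0!3!2!/6! · 2!1!1!1!3!2!] = √(12/5)
  +(−1)^0/∏(0,0,1,1,2,1)! = 1/2  (running 1/2)
⟨..|..⟩ = √(12/5)·(1/2) = +0.774597

+√(3/5) = +0.774597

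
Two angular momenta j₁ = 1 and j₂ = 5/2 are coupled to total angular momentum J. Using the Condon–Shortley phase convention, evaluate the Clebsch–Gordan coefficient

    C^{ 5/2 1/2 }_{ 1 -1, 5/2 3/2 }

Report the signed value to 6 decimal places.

j₁+j₂−J=1  J+j₁−j₂=1  J−j₁+j₂=4  j₁+j₂+J+1=7
(j₁±m₁, j₂±m₂, J±M) = (0,2,4,1,3,2)
P² = 576/35
sum k=1..1:
  [1] −1/6 = -1/6
S = -1/6
C² = P²·S² = 16/35 ; C = -0.676123

-0.676123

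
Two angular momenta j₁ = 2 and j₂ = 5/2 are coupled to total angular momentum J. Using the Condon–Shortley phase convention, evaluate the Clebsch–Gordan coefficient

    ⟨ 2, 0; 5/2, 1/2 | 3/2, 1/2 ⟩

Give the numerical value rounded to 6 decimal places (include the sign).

+√(2/35) = +0.239046

√[4·3!1!2!/7! · 2!2!3!2!2!1!] = √(32/35)
  +(−1)^1/∏(1,2,1,2,0,0)! = -1/4  (running -1/4)
  +(−1)^2/∏(2,1,0,1,1,1)! = 1/2  (running 1/4)
⟨..|..⟩ = √(32/35)·(1/4) = +0.239046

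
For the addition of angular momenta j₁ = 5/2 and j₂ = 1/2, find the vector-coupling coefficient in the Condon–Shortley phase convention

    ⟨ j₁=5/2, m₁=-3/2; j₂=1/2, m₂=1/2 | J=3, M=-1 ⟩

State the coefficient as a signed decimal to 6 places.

triangle: 0!·5!·1!/7! = 120/5040
(j±m)!: 1!·4!·1!·0!·2!·4! = 1152
prefactor² = (2J+1)·Δ·N² = 192
  k=0: +1/(0!·0!·4!·1!·1!·0!) = 1/24
Σ = 1/24  ⇒  CG² = 192·1/24² = 1/3
CG = +√(1/3) = +0.577350

+0.577350  (= +√(1/3))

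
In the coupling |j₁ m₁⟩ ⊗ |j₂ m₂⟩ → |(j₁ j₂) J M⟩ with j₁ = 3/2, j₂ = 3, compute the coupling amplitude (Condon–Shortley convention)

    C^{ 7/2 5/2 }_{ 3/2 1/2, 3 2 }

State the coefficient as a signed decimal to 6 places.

√[8·1!2!5!/9! · 2!1!5!1!6!1!] = √(6400/7)
  +(−1)^0/∏(0,1,1,5,1,0)! = 1/120  (running 1/120)
  +(−1)^1/∏(1,0,0,4,2,1)! = -1/48  (running -1/80)
⟨..|..⟩ = √(6400/7)·(-1/80) = -0.377964

−√(1/7) = -0.377964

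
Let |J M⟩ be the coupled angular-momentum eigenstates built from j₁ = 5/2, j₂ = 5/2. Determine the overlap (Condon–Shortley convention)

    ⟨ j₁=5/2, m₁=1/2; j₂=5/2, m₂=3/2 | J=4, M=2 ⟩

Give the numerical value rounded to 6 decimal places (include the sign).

-0.422577

√[9·1!4!4!/10! · 3!2!4!1!6!2!] = √(20736/35)
  +(−1)^0/∏(0,1,2,4,2,0)! = 1/96  (running 1/96)
  +(−1)^1/∏(1,0,1,3,3,1)! = -1/36  (running -5/288)
⟨..|..⟩ = √(20736/35)·(-5/288) = -0.422577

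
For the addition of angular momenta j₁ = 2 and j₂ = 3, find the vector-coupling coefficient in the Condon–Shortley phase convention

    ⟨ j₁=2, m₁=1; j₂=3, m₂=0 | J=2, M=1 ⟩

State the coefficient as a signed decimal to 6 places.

√[5·3!1!3!/8! · 3!1!3!3!3!1!] = √(81/14)
  +(−1)^0/∏(0,3,1,3,0,0)! = 1/36  (running 1/36)
  +(−1)^1/∏(1,2,0,2,1,1)! = -1/4  (running -2/9)
⟨..|..⟩ = √(81/14)·(-2/9) = -0.534522

−√(2/7) = -0.534522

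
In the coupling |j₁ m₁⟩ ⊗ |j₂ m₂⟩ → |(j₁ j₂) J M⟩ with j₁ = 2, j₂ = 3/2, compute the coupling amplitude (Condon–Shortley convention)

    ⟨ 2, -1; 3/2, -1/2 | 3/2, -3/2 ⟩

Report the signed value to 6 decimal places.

triangle: 2!·2!·1!/6! = 4/720
(j±m)!: 1!·3!·1!·2!·0!·3! = 72
prefactor² = (2J+1)·Δ·N² = 8/5
  k=1: −1/(1!·1!·2!·0!·0!·1!) = -1/2
Σ = -1/2  ⇒  CG² = 8/5·(-1/2)² = 2/5
CG = −√(2/5) = -0.632456

−√(2/5) = -0.632456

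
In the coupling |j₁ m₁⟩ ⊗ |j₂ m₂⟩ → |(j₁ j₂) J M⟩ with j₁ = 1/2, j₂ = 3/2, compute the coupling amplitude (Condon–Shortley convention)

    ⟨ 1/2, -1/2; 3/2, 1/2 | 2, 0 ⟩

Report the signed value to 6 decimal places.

j₁+j₂−J=0  J+j₁−j₂=1  J−j₁+j₂=3  j₁+j₂+J+1=5
(j₁±m₁, j₂±m₂, J±M) = (0,1,2,1,2,2)
P² = 2
sum k=0..0:
  [0] +1/2 = 1/2
S = 1/2
C² = P²·S² = 1/2 ; C = +0.707107

+0.707107  (= +√(1/2))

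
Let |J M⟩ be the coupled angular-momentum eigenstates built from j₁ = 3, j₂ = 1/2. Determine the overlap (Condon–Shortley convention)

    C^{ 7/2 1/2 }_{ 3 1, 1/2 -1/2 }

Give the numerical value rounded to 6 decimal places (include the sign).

√[8·0!6!1!/8! · 4!2!0!1!4!3!] = √(6912/7)
  +(−1)^0/∏(0,0,2,0,4,1)! = 1/48  (running 1/48)
⟨..|..⟩ = √(6912/7)·(1/48) = +0.654654

+0.654654  (= +√(3/7))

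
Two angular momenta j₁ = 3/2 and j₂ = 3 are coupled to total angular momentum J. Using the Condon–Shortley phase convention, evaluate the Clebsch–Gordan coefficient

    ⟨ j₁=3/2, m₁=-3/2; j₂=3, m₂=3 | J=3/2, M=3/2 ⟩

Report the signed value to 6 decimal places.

j₁+j₂−J=3  J+j₁−j₂=0  J−j₁+j₂=3  j₁+j₂+J+1=7
(j₁±m₁, j₂±m₂, J±M) = (0,3,6,0,3,0)
P² = 5184/7
sum k=3..3:
  [3] −1/36 = -1/36
S = -1/36
C² = P²·S² = 4/7 ; C = -0.755929

−√(4/7) = -0.755929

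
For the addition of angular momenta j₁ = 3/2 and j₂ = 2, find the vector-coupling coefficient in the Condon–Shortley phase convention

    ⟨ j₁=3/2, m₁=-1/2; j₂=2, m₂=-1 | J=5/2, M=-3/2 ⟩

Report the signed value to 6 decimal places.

triangle: 1!×2!×3!/7! = 12/5040
(j±m)!: 1!×2!×1!×3!×1!×4! = 288
prefactor² = (2J+1)×Δ×N² = 144/35
  k=0: +1/(0!×1!×2!×1!×0!×2!) = 1/4
  k=1: −1/(1!×0!×1!×0!×1!×3!) = -1/6
Σ = 1/12  ⇒  CG² = 144/35×1/12² = 1/35
CG = +√(1/35) = +0.169031

+√(1/35) = +0.169031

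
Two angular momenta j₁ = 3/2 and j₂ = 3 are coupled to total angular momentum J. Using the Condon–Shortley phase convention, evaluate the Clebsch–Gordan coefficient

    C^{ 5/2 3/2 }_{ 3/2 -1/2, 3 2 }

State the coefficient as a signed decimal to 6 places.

j₁+j₂−J=2  J+j₁−j₂=1  J−j₁+j₂=4  j₁+j₂+J+1=8
(j₁±m₁, j₂±m₂, J±M) = (1,2,5,1,4,1)
P² = 288/7
sum k=1..2:
  [1] −1/24 = -1/24
  [2] +1/12 = 1/12
S = 1/24
C² = P²·S² = 1/14 ; C = +0.267261

+√(1/14) ≈ +0.267261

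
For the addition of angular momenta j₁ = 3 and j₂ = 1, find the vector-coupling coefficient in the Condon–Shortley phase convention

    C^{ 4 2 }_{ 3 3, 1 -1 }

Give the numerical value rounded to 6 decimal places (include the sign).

triangle: 0!·6!·2!/9! = 1440/362880
(j±m)!: 6!·0!·0!·2!·6!·2! = 2073600
prefactor² = (2J+1)·Δ·N² = 518400/7
  k=0: +1/(0!·0!·0!·0!·6!·2!) = 1/1440
Σ = 1/1440  ⇒  CG² = 518400/7·1/1440² = 1/28
CG = +√(1/28) = +0.188982

+0.188982  (= +√(1/28))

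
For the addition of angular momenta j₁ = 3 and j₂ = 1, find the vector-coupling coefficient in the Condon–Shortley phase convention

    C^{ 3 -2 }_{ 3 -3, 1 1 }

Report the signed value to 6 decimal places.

√[7·1!5!1!/8! · 0!6!2!0!1!5!] = √(3600)
  +(−1)^1/∏(1,0,5,1,0,0)! = -1/120  (running -1/120)
⟨..|..⟩ = √(3600)·(-1/120) = -0.500000

-0.500000  (= −√(1/4))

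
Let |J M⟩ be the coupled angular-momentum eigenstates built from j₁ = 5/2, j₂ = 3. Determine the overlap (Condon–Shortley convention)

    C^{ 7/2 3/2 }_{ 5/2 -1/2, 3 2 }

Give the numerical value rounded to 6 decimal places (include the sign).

+√(2/21) ≈ +0.308607

triangle: 2!·3!·4!/10! = 288/3628800
(j±m)!: 2!·3!·5!·1!·5!·2! = 345600
prefactor² = (2J+1)·Δ·N² = 1536/7
  k=1: −1/(1!·1!·2!·4!·1!·0!) = -1/48
  k=2: +1/(2!·0!·1!·3!·2!·1!) = 1/24
Σ = 1/48  ⇒  CG² = 1536/7·1/48² = 2/21
CG = +√(2/21) = +0.308607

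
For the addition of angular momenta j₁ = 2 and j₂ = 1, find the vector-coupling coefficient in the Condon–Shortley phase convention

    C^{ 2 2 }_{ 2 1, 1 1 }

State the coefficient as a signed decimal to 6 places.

-0.577350  (= −√(1/3))

triangle: 1!*3!*1!/6! = 6/720
(j±m)!: 3!*1!*2!*0!*4!*0! = 288
prefactor² = (2J+1)*Δ*N² = 12
  k=1: −1/(1!*0!*0!*1!*3!*0!) = -1/6
Σ = -1/6  ⇒  CG² = 12*(-1/6)² = 1/3
CG = −√(1/3) = -0.577350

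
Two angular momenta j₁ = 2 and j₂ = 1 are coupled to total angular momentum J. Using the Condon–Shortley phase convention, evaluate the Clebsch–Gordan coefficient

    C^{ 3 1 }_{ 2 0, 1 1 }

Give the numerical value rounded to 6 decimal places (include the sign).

j₁+j₂−J=0  J+j₁−j₂=4  J−j₁+j₂=2  j₁+j₂+J+1=7
(j₁±m₁, j₂±m₂, J±M) = (2,2,2,0,4,2)
P² = 128/5
sum k=0..0:
  [0] +1/8 = 1/8
S = 1/8
C² = P²·S² = 2/5 ; C = +0.632456

+0.632456  (= +√(2/5))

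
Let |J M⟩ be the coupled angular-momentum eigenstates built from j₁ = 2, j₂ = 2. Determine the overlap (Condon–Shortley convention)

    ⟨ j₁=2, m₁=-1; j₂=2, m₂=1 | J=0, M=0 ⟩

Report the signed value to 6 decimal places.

-0.447214  (= −√(1/5))

j₁+j₂−J=4  J+j₁−j₂=0  J−j₁+j₂=0  j₁+j₂+J+1=5
(j₁±m₁, j₂±m₂, J±M) = (1,3,3,1,0,0)
P² = 36/5
sum k=3..3:
  [3] −1/6 = -1/6
S = -1/6
C² = P²·S² = 1/5 ; C = -0.447214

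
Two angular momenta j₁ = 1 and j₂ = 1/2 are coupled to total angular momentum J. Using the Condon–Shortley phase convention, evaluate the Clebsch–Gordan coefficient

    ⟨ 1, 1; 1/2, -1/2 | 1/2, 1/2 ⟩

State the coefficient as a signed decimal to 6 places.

+√(2/3) ≈ +0.816497

triangle: 1!·1!·0!/3! = 1/6
(j±m)!: 2!·0!·0!·1!·1!·0! = 2
prefactor² = (2J+1)·Δ·N² = 2/3
  k=0: +1/(0!·1!·0!·0!·1!·0!) = 1
Σ = 1  ⇒  CG² = 2/3·1² = 2/3
CG = +√(2/3) = +0.816497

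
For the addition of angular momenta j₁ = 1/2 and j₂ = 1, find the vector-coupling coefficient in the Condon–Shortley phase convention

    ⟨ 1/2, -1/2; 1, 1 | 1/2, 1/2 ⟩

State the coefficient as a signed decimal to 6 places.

−√(2/3) = -0.816497

triangle: 1!*0!*1!/3! = 1/6
(j±m)!: 0!*1!*2!*0!*1!*0! = 2
prefactor² = (2J+1)*Δ*N² = 2/3
  k=1: −1/(1!*0!*0!*1!*0!*0!) = -1
Σ = -1  ⇒  CG² = 2/3*(-1)² = 2/3
CG = −√(2/3) = -0.816497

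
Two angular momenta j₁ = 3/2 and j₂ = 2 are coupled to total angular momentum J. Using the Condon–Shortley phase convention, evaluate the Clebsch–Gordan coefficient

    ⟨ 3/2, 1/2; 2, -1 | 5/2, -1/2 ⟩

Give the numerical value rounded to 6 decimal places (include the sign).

√[6·1!2!3!/7! · 2!1!1!3!2!3!] = √(72/35)
  +(−1)^0/∏(0,1,1,1,1,2)! = 1/2  (running 1/2)
  +(−1)^1/∏(1,0,0,0,2,3)! = -1/12  (running 5/12)
⟨..|..⟩ = √(72/35)·(5/12) = +0.597614

+√(5/14) = +0.597614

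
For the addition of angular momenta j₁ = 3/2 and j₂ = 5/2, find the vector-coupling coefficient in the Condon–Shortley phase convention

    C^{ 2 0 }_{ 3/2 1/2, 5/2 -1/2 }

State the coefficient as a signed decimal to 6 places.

√[5·2!1!3!/7! · 2!1!2!3!2!2!] = √(8/7)
  +(−1)^0/∏(0,2,1,2,0,1)! = 1/4  (running 1/4)
  +(−1)^1/∏(1,1,0,1,1,2)! = -1/2  (running -1/4)
⟨..|..⟩ = √(8/7)·(-1/4) = -0.267261

-0.267261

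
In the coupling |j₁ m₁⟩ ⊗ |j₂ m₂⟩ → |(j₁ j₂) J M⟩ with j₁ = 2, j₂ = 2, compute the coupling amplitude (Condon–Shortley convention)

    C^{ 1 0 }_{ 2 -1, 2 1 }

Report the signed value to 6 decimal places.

+0.316228  (= +√(1/10))

j₁+j₂−J=3  J+j₁−j₂=1  J−j₁+j₂=1  j₁+j₂+J+1=6
(j₁±m₁, j₂±m₂, J±M) = (1,3,3,1,1,1)
P² = 9/10
sum k=2..3:
  [2] +1/2 = 1/2
  [3] −1/6 = -1/6
S = 1/3
C² = P²·S² = 1/10 ; C = +0.316228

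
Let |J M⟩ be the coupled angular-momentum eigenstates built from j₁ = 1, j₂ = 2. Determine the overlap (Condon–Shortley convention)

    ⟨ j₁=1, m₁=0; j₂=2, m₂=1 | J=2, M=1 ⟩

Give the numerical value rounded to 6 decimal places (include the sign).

-0.408248  (= −√(1/6))

√[5·1!1!3!/6! · 1!1!3!1!3!1!] = √(3/2)
  +(−1)^0/∏(0,1,1,3,0,0)! = 1/6  (running 1/6)
  +(−1)^1/∏(1,0,0,2,1,1)! = -1/2  (running -1/3)
⟨..|..⟩ = √(3/2)·(-1/3) = -0.408248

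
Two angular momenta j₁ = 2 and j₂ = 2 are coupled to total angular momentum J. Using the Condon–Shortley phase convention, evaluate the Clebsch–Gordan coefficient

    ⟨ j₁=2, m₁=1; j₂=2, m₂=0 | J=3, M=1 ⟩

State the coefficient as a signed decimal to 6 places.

+0.447214

√[7·1!3!3!/8! · 3!1!2!2!4!2!] = √(36/5)
  +(−1)^0/∏(0,1,1,2,2,1)! = 1/4  (running 1/4)
  +(−1)^1/∏(1,0,0,1,3,2)! = -1/12  (running 1/6)
⟨..|..⟩ = √(36/5)·(1/6) = +0.447214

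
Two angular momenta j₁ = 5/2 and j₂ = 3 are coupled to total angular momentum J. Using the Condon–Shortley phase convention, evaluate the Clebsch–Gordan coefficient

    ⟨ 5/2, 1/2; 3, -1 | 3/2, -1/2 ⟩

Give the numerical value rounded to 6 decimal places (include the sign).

−√(1/105) = -0.097590

j₁+j₂−J=4  J+j₁−j₂=1  J−j₁+j₂=2  j₁+j₂+J+1=8
(j₁±m₁, j₂±m₂, J±M) = (3,2,2,4,1,2)
P² = 192/35
sum k=1..2:
  [1] −1/6 = -1/6
  [2] +1/8 = 1/8
S = -1/24
C² = P²·S² = 1/105 ; C = -0.097590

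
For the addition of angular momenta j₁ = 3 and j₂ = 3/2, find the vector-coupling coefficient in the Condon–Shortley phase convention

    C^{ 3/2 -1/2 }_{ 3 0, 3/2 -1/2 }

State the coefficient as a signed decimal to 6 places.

√[4·3!3!0!/7! · 3!3!1!2!1!2!] = √(144/35)
  +(−1)^1/∏(1,2,2,0,1,0)! = -1/4  (running -1/4)
⟨..|..⟩ = √(144/35)·(-1/4) = -0.507093

−√(9/35) = -0.507093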